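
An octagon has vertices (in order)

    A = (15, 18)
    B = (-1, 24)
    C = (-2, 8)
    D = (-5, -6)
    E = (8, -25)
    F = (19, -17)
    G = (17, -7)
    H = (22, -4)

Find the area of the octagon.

Apply the shoelace formula: 2A = Σ (x_i·y_{i+1} − x_{i+1}·y_i), indices taken mod 8.
Σ = (378) + (40) + (52) + (173) + (339) + (156) + (86) + (456) = 1680
Area = |Σ|/2 = 840.

840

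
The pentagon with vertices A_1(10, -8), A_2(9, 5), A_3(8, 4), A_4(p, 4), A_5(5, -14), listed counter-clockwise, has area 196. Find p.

The doubled signed area Σ (x_i y_{i+1} − x_{i+1} y_i) is linear in p.
With p=0 it equals 230; the coefficient of p is -18 (from the two edges through A_4).
So -18·p + 230 = 2·196 = 392 ⇒ p = -9.

-9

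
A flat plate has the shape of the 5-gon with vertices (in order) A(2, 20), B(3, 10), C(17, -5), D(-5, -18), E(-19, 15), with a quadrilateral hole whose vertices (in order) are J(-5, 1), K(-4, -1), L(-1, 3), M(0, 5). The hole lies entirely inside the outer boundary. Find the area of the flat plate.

683.5

Outer boundary:
Cross-terms: -40, -185, -331, -417, -410  ⇒  Σ = -1383
Area = |Σ|/2 = 691.5.
Hole:
Apply the surveyor's formula: 2A = Σ (x_i·y_{i+1} − x_{i+1}·y_i), indices taken mod 4.
Σ = (9) + (-13) + (-5) + (25) = 16
Area = |Σ|/2 = 8.
Net area = 691.5 − 8 = 683.5.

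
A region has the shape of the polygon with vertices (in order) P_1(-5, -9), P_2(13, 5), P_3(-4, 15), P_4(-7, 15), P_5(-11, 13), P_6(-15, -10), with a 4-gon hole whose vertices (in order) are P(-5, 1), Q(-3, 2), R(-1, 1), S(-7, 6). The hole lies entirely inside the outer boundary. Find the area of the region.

400

Outer boundary:
Apply the shoelace (surveyor's) formula: 2A = Σ (x_i·y_{i+1} − x_{i+1}·y_i), indices taken mod 6.
P_1→P_2: (-5)(5) − (13)(-9) = 92
P_2→P_3: (13)(15) − (-4)(5) = 215
P_3→P_4: (-4)(15) − (-7)(15) = 45
P_4→P_5: (-7)(13) − (-11)(15) = 74
P_5→P_6: (-11)(-10) − (-15)(13) = 305
P_6→P_1: (-15)(-9) − (-5)(-10) = 85
Σ = 816
Area = |Σ|/2 = 408.
Hole:
Apply the shoelace formula: 2A = Σ (x_i·y_{i+1} − x_{i+1}·y_i), indices taken mod 4.
P→Q: (-5)(2) − (-3)(1) = -7
Q→R: (-3)(1) − (-1)(2) = -1
R→S: (-1)(6) − (-7)(1) = 1
S→P: (-7)(1) − (-5)(6) = 23
Σ = 16
Area = |Σ|/2 = 8.
Net area = 408 − 8 = 400.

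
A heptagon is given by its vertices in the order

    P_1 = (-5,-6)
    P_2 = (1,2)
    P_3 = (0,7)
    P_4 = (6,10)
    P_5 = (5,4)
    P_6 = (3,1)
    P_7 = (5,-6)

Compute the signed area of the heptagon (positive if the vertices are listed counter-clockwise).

-77.5

Apply the surveyor's formula: 2A = Σ (x_i·y_{i+1} − x_{i+1}·y_i), indices taken mod 7.
P_1→P_2: (-5)(2) − (1)(-6) = -4
P_2→P_3: (1)(7) − (0)(2) = 7
P_3→P_4: (0)(10) − (6)(7) = -42
P_4→P_5: (6)(4) − (5)(10) = -26
P_5→P_6: (5)(1) − (3)(4) = -7
P_6→P_7: (3)(-6) − (5)(1) = -23
P_7→P_1: (5)(-6) − (-5)(-6) = -60
Σ = -155
Signed area = Σ/2 = -77.5 (negative ⇒ clockwise traversal).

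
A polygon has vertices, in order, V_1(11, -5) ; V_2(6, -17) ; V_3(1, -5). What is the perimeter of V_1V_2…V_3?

36

|V_1V_2| = √((-5)² + (-12)²) = √169 = 13
|V_2V_3| = √((-5)² + (12)²) = √169 = 13
|V_3V_1| = √((10)² + (0)²) = √100 = 10
Perimeter = 13 + 13 + 10 = 36.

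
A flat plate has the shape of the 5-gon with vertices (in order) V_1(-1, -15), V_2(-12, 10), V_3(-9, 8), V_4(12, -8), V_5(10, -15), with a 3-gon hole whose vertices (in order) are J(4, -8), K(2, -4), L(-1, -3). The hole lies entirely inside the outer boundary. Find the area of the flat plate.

237.5

Outer boundary:
Cross-terms: -190, -6, -24, -100, -165  ⇒  Σ = -485
Area = |Σ|/2 = 242.5.
Hole:
Σ = (0) + (-10) + (20) = 10
Area = |Σ|/2 = 5.
Net area = 242.5 − 5 = 237.5.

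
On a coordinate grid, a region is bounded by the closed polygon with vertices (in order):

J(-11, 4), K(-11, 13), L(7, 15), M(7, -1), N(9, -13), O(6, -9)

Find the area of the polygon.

313.5

Apply the shoelace formula: 2A = Σ (x_i·y_{i+1} − x_{i+1}·y_i), indices taken mod 6.
Cross-terms: -99, -256, -112, -82, -3, -75  ⇒  Σ = -627
Area = |Σ|/2 = 313.5.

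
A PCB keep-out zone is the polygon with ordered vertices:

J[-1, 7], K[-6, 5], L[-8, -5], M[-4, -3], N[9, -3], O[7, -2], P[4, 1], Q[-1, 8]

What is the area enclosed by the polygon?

Apply the surveyor's formula: 2A = Σ (x_i·y_{i+1} − x_{i+1}·y_i), indices taken mod 8.
J→K: (-1)(5) − (-6)(7) = 37
K→L: (-6)(-5) − (-8)(5) = 70
L→M: (-8)(-3) − (-4)(-5) = 4
M→N: (-4)(-3) − (9)(-3) = 39
N→O: (9)(-2) − (7)(-3) = 3
O→P: (7)(1) − (4)(-2) = 15
P→Q: (4)(8) − (-1)(1) = 33
Q→J: (-1)(7) − (-1)(8) = 1
Σ = 202
Area = |Σ|/2 = 101.

101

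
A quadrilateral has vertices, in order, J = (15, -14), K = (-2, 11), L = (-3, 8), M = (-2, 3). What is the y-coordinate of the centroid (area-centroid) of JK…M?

11/27

Apply the shoelace (surveyor's) formula. First the cross-terms c_i = x_i·y_{i+1} − x_{i+1}·y_i:
  137, 17, 7, -17  ⇒  2A = 144, A = 72.
Then Σ (y_i + y_{i+1})·c_i = 176, so ȳ = 176 / (6·72) = 11/27.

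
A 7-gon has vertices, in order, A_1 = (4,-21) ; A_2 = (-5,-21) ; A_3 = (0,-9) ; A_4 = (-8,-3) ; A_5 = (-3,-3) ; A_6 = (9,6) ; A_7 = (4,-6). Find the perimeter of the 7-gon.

|A_1A_2| = √((-9)² + (0)²) = √81 = 9
|A_2A_3| = √((5)² + (12)²) = √169 = 13
|A_3A_4| = √((-8)² + (6)²) = √100 = 10
|A_4A_5| = √((5)² + (0)²) = √25 = 5
|A_5A_6| = √((12)² + (9)²) = √225 = 15
|A_6A_7| = √((-5)² + (-12)²) = √169 = 13
|A_7A_1| = √((0)² + (-15)²) = √225 = 15
Perimeter = 9 + 13 + 10 + 5 + 15 + 13 + 15 = 80.

80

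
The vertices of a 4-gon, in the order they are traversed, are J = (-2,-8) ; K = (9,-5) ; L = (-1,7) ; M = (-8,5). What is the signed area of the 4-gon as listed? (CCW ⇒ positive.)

132.5

Apply the surveyor's formula: 2A = Σ (x_i·y_{i+1} − x_{i+1}·y_i), indices taken mod 4.
J→K: (-2)(-5) − (9)(-8) = 82
K→L: (9)(7) − (-1)(-5) = 58
L→M: (-1)(5) − (-8)(7) = 51
M→J: (-8)(-8) − (-2)(5) = 74
Σ = 265
Signed area = Σ/2 = 132.5 (positive ⇒ counter-clockwise traversal).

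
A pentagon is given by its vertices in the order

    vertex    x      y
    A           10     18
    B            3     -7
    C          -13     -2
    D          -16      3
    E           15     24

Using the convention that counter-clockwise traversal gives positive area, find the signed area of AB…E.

Apply the shoelace formula: 2A = Σ (x_i·y_{i+1} − x_{i+1}·y_i), indices taken mod 5.
A→B: (10)(-7) − (3)(18) = -124
B→C: (3)(-2) − (-13)(-7) = -97
C→D: (-13)(3) − (-16)(-2) = -71
D→E: (-16)(24) − (15)(3) = -429
E→A: (15)(18) − (10)(24) = 30
Σ = -691
Signed area = Σ/2 = -345.5 (negative ⇒ clockwise traversal).

-345.5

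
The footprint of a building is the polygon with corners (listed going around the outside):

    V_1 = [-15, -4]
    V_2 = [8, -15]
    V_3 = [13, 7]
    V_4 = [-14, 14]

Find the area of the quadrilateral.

527

Apply the shoelace (surveyor's) formula: 2A = Σ (x_i·y_{i+1} − x_{i+1}·y_i), indices taken mod 4.
Σ = (257) + (251) + (280) + (266) = 1054
Area = |Σ|/2 = 527.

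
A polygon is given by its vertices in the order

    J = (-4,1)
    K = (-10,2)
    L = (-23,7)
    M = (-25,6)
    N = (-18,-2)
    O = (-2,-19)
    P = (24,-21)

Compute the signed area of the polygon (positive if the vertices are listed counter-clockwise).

474.5

J→K: (-4)(2) − (-10)(1) = 2
K→L: (-10)(7) − (-23)(2) = -24
L→M: (-23)(6) − (-25)(7) = 37
M→N: (-25)(-2) − (-18)(6) = 158
N→O: (-18)(-19) − (-2)(-2) = 338
O→P: (-2)(-21) − (24)(-19) = 498
P→J: (24)(1) − (-4)(-21) = -60
Σ = 949
Signed area = Σ/2 = 474.5 (positive ⇒ counter-clockwise traversal).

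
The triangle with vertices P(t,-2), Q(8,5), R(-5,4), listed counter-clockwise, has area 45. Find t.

The doubled signed area Σ (x_i y_{i+1} − x_{i+1} y_i) is linear in t.
With t=0 it equals 83; the coefficient of t is 1 (from the two edges through P).
So 1·t + 83 = 2·45 = 90 ⇒ t = 7.

7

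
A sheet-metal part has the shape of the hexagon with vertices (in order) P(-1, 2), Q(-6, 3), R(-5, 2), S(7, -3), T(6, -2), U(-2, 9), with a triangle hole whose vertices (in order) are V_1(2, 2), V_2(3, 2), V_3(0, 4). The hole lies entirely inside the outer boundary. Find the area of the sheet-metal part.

Outer boundary:
P→Q: (-1)(3) − (-6)(2) = 9
Q→R: (-6)(2) − (-5)(3) = 3
R→S: (-5)(-3) − (7)(2) = 1
S→T: (7)(-2) − (6)(-3) = 4
T→U: (6)(9) − (-2)(-2) = 50
U→P: (-2)(2) − (-1)(9) = 5
Σ = 72
Area = |Σ|/2 = 36.
Hole:
Σ = (-2) + (12) + (-8) = 2
Area = |Σ|/2 = 1.
Net area = 36 − 1 = 35.

35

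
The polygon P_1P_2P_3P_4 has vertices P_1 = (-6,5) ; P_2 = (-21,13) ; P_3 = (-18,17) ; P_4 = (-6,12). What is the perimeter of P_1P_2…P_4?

|P_1P_2| = √((-15)² + (8)²) = √289 = 17
|P_2P_3| = √((3)² + (4)²) = √25 = 5
|P_3P_4| = √((12)² + (-5)²) = √169 = 13
|P_4P_1| = √((0)² + (-7)²) = √49 = 7
Perimeter = 17 + 5 + 13 + 7 = 42.

42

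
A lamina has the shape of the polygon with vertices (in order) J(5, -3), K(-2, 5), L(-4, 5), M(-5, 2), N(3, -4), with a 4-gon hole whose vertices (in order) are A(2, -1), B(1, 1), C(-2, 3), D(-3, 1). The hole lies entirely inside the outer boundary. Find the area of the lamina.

Outer boundary:
Σ = (19) + (10) + (17) + (14) + (11) = 71
Area = |Σ|/2 = 35.5.
Hole:
Σ = (3) + (5) + (7) + (1) = 16
Area = |Σ|/2 = 8.
Net area = 35.5 − 8 = 27.5.

27.5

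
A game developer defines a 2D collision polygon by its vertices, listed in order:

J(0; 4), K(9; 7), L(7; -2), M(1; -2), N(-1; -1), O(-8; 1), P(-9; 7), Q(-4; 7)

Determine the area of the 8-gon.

112.5

Apply the shoelace (surveyor's) formula: 2A = Σ (x_i·y_{i+1} − x_{i+1}·y_i), indices taken mod 8.
Σ = (-36) + (-67) + (-12) + (-3) + (-9) + (-47) + (-35) + (-16) = -225
Area = |Σ|/2 = 112.5.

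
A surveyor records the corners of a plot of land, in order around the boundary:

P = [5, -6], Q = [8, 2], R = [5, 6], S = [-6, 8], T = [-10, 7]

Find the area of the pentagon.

Cross-terms: 58, 38, 76, 38, 25  ⇒  Σ = 235
Area = |Σ|/2 = 117.5.

117.5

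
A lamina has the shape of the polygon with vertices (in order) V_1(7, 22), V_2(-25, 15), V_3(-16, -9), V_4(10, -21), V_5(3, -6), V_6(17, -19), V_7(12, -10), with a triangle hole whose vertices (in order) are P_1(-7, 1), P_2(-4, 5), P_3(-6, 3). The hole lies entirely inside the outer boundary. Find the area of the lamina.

Outer boundary:
Apply the surveyor's formula: 2A = Σ (x_i·y_{i+1} − x_{i+1}·y_i), indices taken mod 7.
Σ = (655) + (465) + (426) + (3) + (45) + (58) + (334) = 1986
Area = |Σ|/2 = 993.
Hole:
Apply the shoelace (surveyor's) formula: 2A = Σ (x_i·y_{i+1} − x_{i+1}·y_i), indices taken mod 3.
Cross-terms: -31, 18, 15  ⇒  Σ = 2
Area = |Σ|/2 = 1.
Net area = 993 − 1 = 992.

992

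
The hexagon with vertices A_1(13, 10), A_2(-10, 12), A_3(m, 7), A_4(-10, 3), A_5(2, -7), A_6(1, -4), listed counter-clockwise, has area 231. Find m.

-9

The doubled signed area Σ (x_i y_{i+1} − x_{i+1} y_i) is linear in m.
With m=0 it equals 381; the coefficient of m is -9 (from the two edges through A_3).
So -9·m + 381 = 2·231 = 462 ⇒ m = -9.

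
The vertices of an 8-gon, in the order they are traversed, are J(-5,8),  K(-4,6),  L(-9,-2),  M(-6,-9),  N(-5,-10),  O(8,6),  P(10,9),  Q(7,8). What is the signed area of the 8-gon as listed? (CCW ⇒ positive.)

161.5

Σ = (2) + (62) + (69) + (15) + (50) + (12) + (17) + (96) = 323
Signed area = Σ/2 = 161.5 (positive ⇒ counter-clockwise traversal).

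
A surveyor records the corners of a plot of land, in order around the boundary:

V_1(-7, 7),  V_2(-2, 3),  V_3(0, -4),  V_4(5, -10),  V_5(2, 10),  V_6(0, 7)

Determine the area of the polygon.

Apply Gauss's area formula: 2A = Σ (x_i·y_{i+1} − x_{i+1}·y_i), indices taken mod 6.
Cross-terms: -7, 8, 20, 70, 14, 49  ⇒  Σ = 154
Area = |Σ|/2 = 77.

77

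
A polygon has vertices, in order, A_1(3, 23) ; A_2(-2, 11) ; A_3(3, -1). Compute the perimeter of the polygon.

50

|A_1A_2| = √((-5)² + (-12)²) = √169 = 13
|A_2A_3| = √((5)² + (-12)²) = √169 = 13
|A_3A_1| = √((0)² + (24)²) = √576 = 24
Perimeter = 13 + 13 + 24 = 50.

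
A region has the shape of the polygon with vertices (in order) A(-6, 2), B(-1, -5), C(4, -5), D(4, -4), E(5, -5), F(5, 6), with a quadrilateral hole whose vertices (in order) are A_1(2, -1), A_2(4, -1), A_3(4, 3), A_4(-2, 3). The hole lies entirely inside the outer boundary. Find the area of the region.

Outer boundary:
Apply the shoelace (surveyor's) formula: 2A = Σ (x_i·y_{i+1} − x_{i+1}·y_i), indices taken mod 6.
Cross-terms: 32, 25, 4, 0, 55, 46  ⇒  Σ = 162
Area = |Σ|/2 = 81.
Hole:
A_1→A_2: (2)(-1) − (4)(-1) = 2
A_2→A_3: (4)(3) − (4)(-1) = 16
A_3→A_4: (4)(3) − (-2)(3) = 18
A_4→A_1: (-2)(-1) − (2)(3) = -4
Σ = 32
Area = |Σ|/2 = 16.
Net area = 81 − 16 = 65.

65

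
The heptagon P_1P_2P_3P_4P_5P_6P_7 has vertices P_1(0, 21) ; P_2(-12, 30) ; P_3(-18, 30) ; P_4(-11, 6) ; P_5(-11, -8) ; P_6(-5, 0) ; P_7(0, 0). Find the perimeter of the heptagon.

96

|P_1P_2| = √((-12)² + (9)²) = √225 = 15
|P_2P_3| = √((-6)² + (0)²) = √36 = 6
|P_3P_4| = √((7)² + (-24)²) = √625 = 25
|P_4P_5| = √((0)² + (-14)²) = √196 = 14
|P_5P_6| = √((6)² + (8)²) = √100 = 10
|P_6P_7| = √((5)² + (0)²) = √25 = 5
|P_7P_1| = √((0)² + (21)²) = √441 = 21
Perimeter = 15 + 6 + 25 + 14 + 10 + 5 + 21 = 96.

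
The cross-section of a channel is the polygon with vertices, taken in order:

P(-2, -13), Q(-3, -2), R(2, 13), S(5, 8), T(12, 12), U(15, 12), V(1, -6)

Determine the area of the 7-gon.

Apply the shoelace formula: 2A = Σ (x_i·y_{i+1} − x_{i+1}·y_i), indices taken mod 7.
Cross-terms: -35, -35, -49, -36, -36, -102, -25  ⇒  Σ = -318
Area = |Σ|/2 = 159.

159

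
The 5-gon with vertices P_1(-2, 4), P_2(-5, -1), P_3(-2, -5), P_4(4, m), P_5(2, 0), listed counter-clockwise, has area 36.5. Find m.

The doubled signed area Σ (x_i y_{i+1} − x_{i+1} y_i) is linear in m.
With m=0 it equals 73; the coefficient of m is -4 (from the two edges through P_4).
So -4·m + 73 = 2·36.5 = 73 ⇒ m = 0.

0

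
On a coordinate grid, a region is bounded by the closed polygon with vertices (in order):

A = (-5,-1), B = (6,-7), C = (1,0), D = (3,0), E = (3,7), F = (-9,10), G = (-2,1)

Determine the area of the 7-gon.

90

Cross-terms: 41, 7, 0, 21, 93, 11, 7  ⇒  Σ = 180
Area = |Σ|/2 = 90.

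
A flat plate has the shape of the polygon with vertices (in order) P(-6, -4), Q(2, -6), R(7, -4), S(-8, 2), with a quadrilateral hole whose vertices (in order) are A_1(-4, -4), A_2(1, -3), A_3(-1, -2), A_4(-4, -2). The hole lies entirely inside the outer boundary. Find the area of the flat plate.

Outer boundary:
Σ = (44) + (34) + (-18) + (44) = 104
Area = |Σ|/2 = 52.
Hole:
Apply Gauss's area formula: 2A = Σ (x_i·y_{i+1} − x_{i+1}·y_i), indices taken mod 4.
Σ = (16) + (-5) + (-6) + (8) = 13
Area = |Σ|/2 = 6.5.
Net area = 52 − 6.5 = 45.5.

45.5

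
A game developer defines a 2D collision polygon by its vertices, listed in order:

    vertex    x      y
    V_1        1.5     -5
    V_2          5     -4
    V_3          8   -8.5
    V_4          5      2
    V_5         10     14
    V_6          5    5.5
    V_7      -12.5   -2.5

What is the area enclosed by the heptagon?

112.25

Apply the shoelace formula: 2A = Σ (x_i·y_{i+1} − x_{i+1}·y_i), indices taken mod 7.
Σ = (19) + (-10.5) + (58.5) + (50) + (-15) + (56.25) + (66.25) = 224.5
Area = |Σ|/2 = 112.25.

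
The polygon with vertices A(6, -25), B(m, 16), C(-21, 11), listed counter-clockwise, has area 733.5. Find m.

16

The doubled signed area Σ (x_i y_{i+1} − x_{i+1} y_i) is linear in m.
With m=0 it equals 891; the coefficient of m is 36 (from the two edges through B).
So 36·m + 891 = 2·733.5 = 1467 ⇒ m = 16.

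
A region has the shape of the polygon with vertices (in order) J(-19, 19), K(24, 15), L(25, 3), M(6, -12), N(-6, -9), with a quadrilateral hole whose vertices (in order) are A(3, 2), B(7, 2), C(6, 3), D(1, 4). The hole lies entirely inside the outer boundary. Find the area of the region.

880.5

Outer boundary:
Apply Gauss's area formula: 2A = Σ (x_i·y_{i+1} − x_{i+1}·y_i), indices taken mod 5.
J→K: (-19)(15) − (24)(19) = -741
K→L: (24)(3) − (25)(15) = -303
L→M: (25)(-12) − (6)(3) = -318
M→N: (6)(-9) − (-6)(-12) = -126
N→J: (-6)(19) − (-19)(-9) = -285
Σ = -1773
Area = |Σ|/2 = 886.5.
Hole:
Apply the surveyor's formula: 2A = Σ (x_i·y_{i+1} − x_{i+1}·y_i), indices taken mod 4.
Σ = (-8) + (9) + (21) + (-10) = 12
Area = |Σ|/2 = 6.
Net area = 886.5 − 6 = 880.5.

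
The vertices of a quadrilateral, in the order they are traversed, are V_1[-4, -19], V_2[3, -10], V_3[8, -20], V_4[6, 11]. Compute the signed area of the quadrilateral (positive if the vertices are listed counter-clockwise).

127.5

Σ = (97) + (20) + (208) + (-70) = 255
Signed area = Σ/2 = 127.5 (positive ⇒ counter-clockwise traversal).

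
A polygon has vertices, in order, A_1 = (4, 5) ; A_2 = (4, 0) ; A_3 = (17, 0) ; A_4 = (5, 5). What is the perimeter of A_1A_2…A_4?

|A_1A_2| = √((0)² + (-5)²) = √25 = 5
|A_2A_3| = √((13)² + (0)²) = √169 = 13
|A_3A_4| = √((-12)² + (5)²) = √169 = 13
|A_4A_1| = √((-1)² + (0)²) = √1 = 1
Perimeter = 5 + 13 + 13 + 1 = 32.

32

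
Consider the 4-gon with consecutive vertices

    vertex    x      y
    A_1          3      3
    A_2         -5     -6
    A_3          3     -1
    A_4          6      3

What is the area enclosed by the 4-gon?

22

Apply Gauss's area formula: 2A = Σ (x_i·y_{i+1} − x_{i+1}·y_i), indices taken mod 4.
Σ = (-3) + (23) + (15) + (9) = 44
Area = |Σ|/2 = 22.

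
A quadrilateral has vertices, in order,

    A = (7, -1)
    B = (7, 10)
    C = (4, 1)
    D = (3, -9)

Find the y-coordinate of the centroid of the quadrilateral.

14/65

Apply the shoelace formula. First the cross-terms c_i = x_i·y_{i+1} − x_{i+1}·y_i:
  77, -33, -39, 60  ⇒  2A = 65, A = 32.5.
Then Σ (y_i + y_{i+1})·c_i = 42, so ȳ = 42 / (6·32.5) = 14/65.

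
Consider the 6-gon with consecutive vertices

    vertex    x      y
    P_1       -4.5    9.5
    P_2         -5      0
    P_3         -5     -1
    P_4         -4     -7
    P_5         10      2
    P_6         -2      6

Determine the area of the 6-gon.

108.75

Apply the shoelace formula: 2A = Σ (x_i·y_{i+1} − x_{i+1}·y_i), indices taken mod 6.
Cross-terms: 47.5, 5, 31, 62, 64, 8  ⇒  Σ = 217.5
Area = |Σ|/2 = 108.75.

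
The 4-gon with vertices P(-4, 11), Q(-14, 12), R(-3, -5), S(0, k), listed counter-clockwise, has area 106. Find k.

0

Write out the shoelace sum; only the two edges meeting at S involve k:
2·Area = [((-3)·k − 0·(-5)) + (0·11 − (-4)·k)] + 212
       = 1·k + 212 = 212
⇒ k = 0.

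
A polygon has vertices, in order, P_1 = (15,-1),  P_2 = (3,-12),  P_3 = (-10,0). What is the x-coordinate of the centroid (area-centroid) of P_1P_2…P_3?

Apply the surveyor's formula. First the cross-terms c_i = x_i·y_{i+1} − x_{i+1}·y_i:
  -177, -120, 10  ⇒  2A = -287, A = -143.5.
Then Σ (x_i + x_{i+1})·c_i = -2296, so x̄ = -2296 / (6·(-143.5)) = 8/3.

8/3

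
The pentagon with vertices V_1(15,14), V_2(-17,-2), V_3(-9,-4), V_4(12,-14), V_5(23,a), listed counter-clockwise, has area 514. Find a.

16

Write out the shoelace sum; only the two edges meeting at V_5 involve a:
2·Area = [(12·a − 23·(-14)) + (23·14 − 15·a)] + 432
       = -3·a + 1076 = 1028
⇒ a = 16.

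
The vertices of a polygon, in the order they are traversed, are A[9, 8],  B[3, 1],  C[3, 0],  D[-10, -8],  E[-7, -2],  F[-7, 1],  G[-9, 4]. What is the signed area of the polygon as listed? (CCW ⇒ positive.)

Apply the surveyor's formula: 2A = Σ (x_i·y_{i+1} − x_{i+1}·y_i), indices taken mod 7.
Σ = (-15) + (-3) + (-24) + (-36) + (-21) + (-19) + (-108) = -226
Signed area = Σ/2 = -113 (negative ⇒ clockwise traversal).

-113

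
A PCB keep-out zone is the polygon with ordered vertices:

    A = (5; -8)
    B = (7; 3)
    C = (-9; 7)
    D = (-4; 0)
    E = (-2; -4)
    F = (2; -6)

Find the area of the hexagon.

112.5

Σ = (71) + (76) + (28) + (16) + (20) + (14) = 225
Area = |Σ|/2 = 112.5.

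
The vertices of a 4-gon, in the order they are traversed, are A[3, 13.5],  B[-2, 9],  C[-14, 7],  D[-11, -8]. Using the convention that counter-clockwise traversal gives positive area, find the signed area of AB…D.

115.25

Apply the shoelace (surveyor's) formula: 2A = Σ (x_i·y_{i+1} − x_{i+1}·y_i), indices taken mod 4.
Σ = (54) + (112) + (189) + (-124.5) = 230.5
Signed area = Σ/2 = 115.25 (positive ⇒ counter-clockwise traversal).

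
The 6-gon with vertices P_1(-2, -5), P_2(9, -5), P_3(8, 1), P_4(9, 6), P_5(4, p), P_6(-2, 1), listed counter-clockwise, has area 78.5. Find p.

2

The doubled signed area Σ (x_i y_{i+1} − x_{i+1} y_i) is linear in p.
With p=0 it equals 135; the coefficient of p is 11 (from the two edges through P_5).
So 11·p + 135 = 2·78.5 = 157 ⇒ p = 2.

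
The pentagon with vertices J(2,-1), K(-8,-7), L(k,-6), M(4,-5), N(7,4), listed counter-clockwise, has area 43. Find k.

0

Write out the shoelace sum; only the two edges meeting at L involve k:
2·Area = [((-8)·(-6) − k·(-7)) + (k·(-5) − 4·(-6))] + 14
       = 2·k + 86 = 86
⇒ k = 0.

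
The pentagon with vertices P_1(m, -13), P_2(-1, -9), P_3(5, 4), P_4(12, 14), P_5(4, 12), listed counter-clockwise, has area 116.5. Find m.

The doubled signed area Σ (x_i y_{i+1} − x_{i+1} y_i) is linear in m.
With m=0 it equals 86; the coefficient of m is -21 (from the two edges through P_1).
So -21·m + 86 = 2·116.5 = 233 ⇒ m = -7.

-7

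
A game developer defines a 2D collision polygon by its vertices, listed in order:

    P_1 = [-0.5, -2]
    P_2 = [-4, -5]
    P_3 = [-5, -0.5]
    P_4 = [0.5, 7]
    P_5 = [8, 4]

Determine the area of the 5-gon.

Apply the surveyor's formula: 2A = Σ (x_i·y_{i+1} − x_{i+1}·y_i), indices taken mod 5.
P_1→P_2: (-0.5)(-5) − (-4)(-2) = -5.5
P_2→P_3: (-4)(-0.5) − (-5)(-5) = -23
P_3→P_4: (-5)(7) − (0.5)(-0.5) = -34.75
P_4→P_5: (0.5)(4) − (8)(7) = -54
P_5→P_1: (8)(-2) − (-0.5)(4) = -14
Σ = -131.25
Area = |Σ|/2 = 65.625.

65.625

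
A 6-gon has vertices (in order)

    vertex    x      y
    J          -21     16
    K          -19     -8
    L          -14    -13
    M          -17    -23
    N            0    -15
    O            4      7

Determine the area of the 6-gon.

Apply the surveyor's formula: 2A = Σ (x_i·y_{i+1} − x_{i+1}·y_i), indices taken mod 6.
J→K: (-21)(-8) − (-19)(16) = 472
K→L: (-19)(-13) − (-14)(-8) = 135
L→M: (-14)(-23) − (-17)(-13) = 101
M→N: (-17)(-15) − (0)(-23) = 255
N→O: (0)(7) − (4)(-15) = 60
O→J: (4)(16) − (-21)(7) = 211
Σ = 1234
Area = |Σ|/2 = 617.

617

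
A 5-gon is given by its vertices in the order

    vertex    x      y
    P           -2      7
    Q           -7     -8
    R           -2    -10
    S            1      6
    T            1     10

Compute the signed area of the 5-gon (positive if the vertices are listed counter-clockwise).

Cross-terms: 65, 54, -2, 4, 27  ⇒  Σ = 148
Signed area = Σ/2 = 74 (positive ⇒ counter-clockwise traversal).

74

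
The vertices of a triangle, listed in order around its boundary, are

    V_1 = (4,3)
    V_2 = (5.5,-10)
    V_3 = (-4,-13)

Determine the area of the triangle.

64

Apply the surveyor's formula: 2A = Σ (x_i·y_{i+1} − x_{i+1}·y_i), indices taken mod 3.
Σ = (-56.5) + (-111.5) + (40) = -128
Area = |Σ|/2 = 64.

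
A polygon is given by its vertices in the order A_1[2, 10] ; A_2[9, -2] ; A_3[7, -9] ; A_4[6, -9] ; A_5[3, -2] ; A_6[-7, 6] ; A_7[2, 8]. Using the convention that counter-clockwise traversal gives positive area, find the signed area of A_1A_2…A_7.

-107.5

Σ = (-94) + (-67) + (-9) + (15) + (4) + (-68) + (4) = -215
Signed area = Σ/2 = -107.5 (negative ⇒ clockwise traversal).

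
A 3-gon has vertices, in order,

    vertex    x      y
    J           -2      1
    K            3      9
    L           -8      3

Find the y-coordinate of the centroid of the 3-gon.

Apply the shoelace (surveyor's) formula. First the cross-terms c_i = x_i·y_{i+1} − x_{i+1}·y_i:
  -21, 81, -2  ⇒  2A = 58, A = 29.
Then Σ (y_i + y_{i+1})·c_i = 754, so ȳ = 754 / (6·29) = 13/3.

13/3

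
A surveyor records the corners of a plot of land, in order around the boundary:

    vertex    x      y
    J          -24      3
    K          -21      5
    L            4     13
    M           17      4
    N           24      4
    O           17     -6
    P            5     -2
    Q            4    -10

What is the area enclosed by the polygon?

Apply the surveyor's formula: 2A = Σ (x_i·y_{i+1} − x_{i+1}·y_i), indices taken mod 8.
Σ = (-57) + (-293) + (-205) + (-28) + (-212) + (-4) + (-42) + (-228) = -1069
Area = |Σ|/2 = 534.5.

534.5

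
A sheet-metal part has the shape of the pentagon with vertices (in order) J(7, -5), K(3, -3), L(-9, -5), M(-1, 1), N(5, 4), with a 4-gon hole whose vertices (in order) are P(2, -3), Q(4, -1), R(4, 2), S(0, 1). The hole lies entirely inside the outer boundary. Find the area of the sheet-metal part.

50

Outer boundary:
Σ = (-6) + (-42) + (-14) + (-9) + (-53) = -124
Area = |Σ|/2 = 62.
Hole:
P→Q: (2)(-1) − (4)(-3) = 10
Q→R: (4)(2) − (4)(-1) = 12
R→S: (4)(1) − (0)(2) = 4
S→P: (0)(-3) − (2)(1) = -2
Σ = 24
Area = |Σ|/2 = 12.
Net area = 62 − 12 = 50.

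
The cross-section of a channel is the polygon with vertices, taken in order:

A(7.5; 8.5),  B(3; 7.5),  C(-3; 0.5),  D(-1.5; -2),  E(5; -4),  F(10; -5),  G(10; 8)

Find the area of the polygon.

Apply the surveyor's formula: 2A = Σ (x_i·y_{i+1} − x_{i+1}·y_i), indices taken mod 7.
Cross-terms: 30.75, 24, 6.75, 16, 15, 130, 25  ⇒  Σ = 247.5
Area = |Σ|/2 = 123.75.

123.75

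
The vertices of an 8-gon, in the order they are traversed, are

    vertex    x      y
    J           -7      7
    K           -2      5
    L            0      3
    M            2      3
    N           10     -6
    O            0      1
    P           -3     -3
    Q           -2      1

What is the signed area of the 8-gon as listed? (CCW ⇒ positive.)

-39

Cross-terms: -21, -6, -6, -42, 10, 3, -9, -7  ⇒  Σ = -78
Signed area = Σ/2 = -39 (negative ⇒ clockwise traversal).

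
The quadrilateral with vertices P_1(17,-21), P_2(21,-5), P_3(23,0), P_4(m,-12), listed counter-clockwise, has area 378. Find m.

The doubled signed area Σ (x_i y_{i+1} − x_{i+1} y_i) is linear in m.
With m=0 it equals 399; the coefficient of m is -21 (from the two edges through P_4).
So -21·m + 399 = 2·378 = 756 ⇒ m = -17.

-17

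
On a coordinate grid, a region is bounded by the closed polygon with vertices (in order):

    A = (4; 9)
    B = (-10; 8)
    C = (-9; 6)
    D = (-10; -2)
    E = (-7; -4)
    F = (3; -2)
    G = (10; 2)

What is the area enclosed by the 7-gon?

186

Apply Gauss's area formula: 2A = Σ (x_i·y_{i+1} − x_{i+1}·y_i), indices taken mod 7.
Σ = (122) + (12) + (78) + (26) + (26) + (26) + (82) = 372
Area = |Σ|/2 = 186.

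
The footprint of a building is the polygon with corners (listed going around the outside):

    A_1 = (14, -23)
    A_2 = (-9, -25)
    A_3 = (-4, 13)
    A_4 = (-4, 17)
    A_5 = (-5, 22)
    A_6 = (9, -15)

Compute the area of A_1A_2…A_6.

Apply Gauss's area formula: 2A = Σ (x_i·y_{i+1} − x_{i+1}·y_i), indices taken mod 6.
A_1→A_2: (14)(-25) − (-9)(-23) = -557
A_2→A_3: (-9)(13) − (-4)(-25) = -217
A_3→A_4: (-4)(17) − (-4)(13) = -16
A_4→A_5: (-4)(22) − (-5)(17) = -3
A_5→A_6: (-5)(-15) − (9)(22) = -123
A_6→A_1: (9)(-23) − (14)(-15) = 3
Σ = -913
Area = |Σ|/2 = 456.5.

456.5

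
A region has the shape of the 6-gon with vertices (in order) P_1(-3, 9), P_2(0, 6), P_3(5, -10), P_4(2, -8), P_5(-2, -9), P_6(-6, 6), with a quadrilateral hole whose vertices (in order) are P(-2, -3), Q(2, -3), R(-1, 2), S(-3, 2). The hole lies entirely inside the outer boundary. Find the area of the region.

87

Outer boundary:
Σ = (-18) + (-30) + (-20) + (-34) + (-66) + (-36) = -204
Area = |Σ|/2 = 102.
Hole:
P→Q: (-2)(-3) − (2)(-3) = 12
Q→R: (2)(2) − (-1)(-3) = 1
R→S: (-1)(2) − (-3)(2) = 4
S→P: (-3)(-3) − (-2)(2) = 13
Σ = 30
Area = |Σ|/2 = 15.
Net area = 102 − 15 = 87.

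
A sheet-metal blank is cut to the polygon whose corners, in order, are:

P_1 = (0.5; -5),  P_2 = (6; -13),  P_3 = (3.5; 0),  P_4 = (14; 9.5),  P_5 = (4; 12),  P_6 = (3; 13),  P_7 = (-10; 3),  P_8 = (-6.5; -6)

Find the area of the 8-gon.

251.125

Apply the shoelace formula: 2A = Σ (x_i·y_{i+1} − x_{i+1}·y_i), indices taken mod 8.
Σ = (23.5) + (45.5) + (33.25) + (130) + (16) + (139) + (79.5) + (35.5) = 502.25
Area = |Σ|/2 = 251.125.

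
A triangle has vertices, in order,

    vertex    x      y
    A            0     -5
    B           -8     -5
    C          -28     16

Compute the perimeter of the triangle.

72

|AB| = √((-8)² + (0)²) = √64 = 8
|BC| = √((-20)² + (21)²) = √841 = 29
|CA| = √((28)² + (-21)²) = √1225 = 35
Perimeter = 8 + 29 + 35 = 72.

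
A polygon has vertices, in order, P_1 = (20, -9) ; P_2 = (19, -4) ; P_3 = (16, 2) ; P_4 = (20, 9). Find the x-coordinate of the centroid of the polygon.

Apply Gauss's area formula. First the cross-terms c_i = x_i·y_{i+1} − x_{i+1}·y_i:
  91, 102, 104, -360  ⇒  2A = -63, A = -31.5.
Then Σ (x_i + x_{i+1})·c_i = -3537, so x̄ = -3537 / (6·(-31.5)) = 131/7.

131/7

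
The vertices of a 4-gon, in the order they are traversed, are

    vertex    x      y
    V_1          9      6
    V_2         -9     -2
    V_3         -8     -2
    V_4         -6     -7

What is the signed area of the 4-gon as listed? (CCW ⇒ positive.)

54.5

Σ = (36) + (2) + (44) + (27) = 109
Signed area = Σ/2 = 54.5 (positive ⇒ counter-clockwise traversal).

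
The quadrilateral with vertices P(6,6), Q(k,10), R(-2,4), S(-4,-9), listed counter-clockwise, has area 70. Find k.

2

Write out the shoelace sum; only the two edges meeting at Q involve k:
2·Area = [(6·10 − k·6) + (k·4 − (-2)·10)] + 64
       = -2·k + 144 = 140
⇒ k = 2.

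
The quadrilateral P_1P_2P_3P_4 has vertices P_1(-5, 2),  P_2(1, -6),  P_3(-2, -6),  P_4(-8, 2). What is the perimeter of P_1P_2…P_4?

|P_1P_2| = √((6)² + (-8)²) = √100 = 10
|P_2P_3| = √((-3)² + (0)²) = √9 = 3
|P_3P_4| = √((-6)² + (8)²) = √100 = 10
|P_4P_1| = √((3)² + (0)²) = √9 = 3
Perimeter = 10 + 3 + 10 + 3 = 26.

26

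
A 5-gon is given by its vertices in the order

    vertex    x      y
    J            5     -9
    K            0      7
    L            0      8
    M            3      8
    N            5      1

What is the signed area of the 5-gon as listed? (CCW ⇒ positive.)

Apply the surveyor's formula: 2A = Σ (x_i·y_{i+1} − x_{i+1}·y_i), indices taken mod 5.
Σ = (35) + (0) + (-24) + (-37) + (-50) = -76
Signed area = Σ/2 = -38 (negative ⇒ clockwise traversal).

-38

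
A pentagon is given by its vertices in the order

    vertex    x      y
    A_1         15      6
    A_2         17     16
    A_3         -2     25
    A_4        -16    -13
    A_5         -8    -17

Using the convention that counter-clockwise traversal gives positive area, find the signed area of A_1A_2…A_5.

698

Apply the surveyor's formula: 2A = Σ (x_i·y_{i+1} − x_{i+1}·y_i), indices taken mod 5.
A_1→A_2: (15)(16) − (17)(6) = 138
A_2→A_3: (17)(25) − (-2)(16) = 457
A_3→A_4: (-2)(-13) − (-16)(25) = 426
A_4→A_5: (-16)(-17) − (-8)(-13) = 168
A_5→A_1: (-8)(6) − (15)(-17) = 207
Σ = 1396
Signed area = Σ/2 = 698 (positive ⇒ counter-clockwise traversal).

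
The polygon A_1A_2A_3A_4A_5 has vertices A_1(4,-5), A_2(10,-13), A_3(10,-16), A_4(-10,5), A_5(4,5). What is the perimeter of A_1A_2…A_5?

|A_1A_2| = √((6)² + (-8)²) = √100 = 10
|A_2A_3| = √((0)² + (-3)²) = √9 = 3
|A_3A_4| = √((-20)² + (21)²) = √841 = 29
|A_4A_5| = √((14)² + (0)²) = √196 = 14
|A_5A_1| = √((0)² + (-10)²) = √100 = 10
Perimeter = 10 + 3 + 29 + 14 + 10 = 66.

66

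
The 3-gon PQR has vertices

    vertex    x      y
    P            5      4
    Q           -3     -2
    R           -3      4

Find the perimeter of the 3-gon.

|PQ| = √((-8)² + (-6)²) = √100 = 10
|QR| = √((0)² + (6)²) = √36 = 6
|RP| = √((8)² + (0)²) = √64 = 8
Perimeter = 10 + 6 + 8 = 24.

24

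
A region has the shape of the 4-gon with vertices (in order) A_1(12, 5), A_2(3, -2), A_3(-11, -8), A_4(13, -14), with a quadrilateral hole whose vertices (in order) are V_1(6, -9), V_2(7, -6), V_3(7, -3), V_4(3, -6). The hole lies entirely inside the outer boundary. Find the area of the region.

191

Outer boundary:
Σ = (-39) + (-46) + (258) + (233) = 406
Area = |Σ|/2 = 203.
Hole:
Σ = (27) + (21) + (-33) + (9) = 24
Area = |Σ|/2 = 12.
Net area = 203 − 12 = 191.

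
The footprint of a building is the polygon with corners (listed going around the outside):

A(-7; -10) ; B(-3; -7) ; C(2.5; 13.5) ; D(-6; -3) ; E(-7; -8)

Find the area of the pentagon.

55.25

Apply the surveyor's formula: 2A = Σ (x_i·y_{i+1} − x_{i+1}·y_i), indices taken mod 5.
A→B: (-7)(-7) − (-3)(-10) = 19
B→C: (-3)(13.5) − (2.5)(-7) = -23
C→D: (2.5)(-3) − (-6)(13.5) = 73.5
D→E: (-6)(-8) − (-7)(-3) = 27
E→A: (-7)(-10) − (-7)(-8) = 14
Σ = 110.5
Area = |Σ|/2 = 55.25.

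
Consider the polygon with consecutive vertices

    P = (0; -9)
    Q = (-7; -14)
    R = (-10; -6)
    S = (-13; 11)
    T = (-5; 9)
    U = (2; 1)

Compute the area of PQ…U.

226

Apply the shoelace (surveyor's) formula: 2A = Σ (x_i·y_{i+1} − x_{i+1}·y_i), indices taken mod 6.
Σ = (-63) + (-98) + (-188) + (-62) + (-23) + (-18) = -452
Area = |Σ|/2 = 226.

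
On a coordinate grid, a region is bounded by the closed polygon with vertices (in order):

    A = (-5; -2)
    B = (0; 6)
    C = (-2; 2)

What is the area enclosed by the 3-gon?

Σ = (-30) + (12) + (14) = -4
Area = |Σ|/2 = 2.

2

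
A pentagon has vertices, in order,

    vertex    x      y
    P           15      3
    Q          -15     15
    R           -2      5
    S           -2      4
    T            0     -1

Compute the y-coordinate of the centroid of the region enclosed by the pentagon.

669/122

Apply the shoelace formula. First the cross-terms c_i = x_i·y_{i+1} − x_{i+1}·y_i:
  270, -45, 2, 2, 15  ⇒  2A = 244, A = 122.
Then Σ (y_i + y_{i+1})·c_i = 4014, so ȳ = 4014 / (6·122) = 669/122.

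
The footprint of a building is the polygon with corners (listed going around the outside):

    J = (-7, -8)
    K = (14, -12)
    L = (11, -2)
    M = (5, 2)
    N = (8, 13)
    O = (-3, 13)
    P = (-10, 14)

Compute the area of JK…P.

395

Apply the shoelace formula: 2A = Σ (x_i·y_{i+1} − x_{i+1}·y_i), indices taken mod 7.
Cross-terms: 196, 104, 32, 49, 143, 88, 178  ⇒  Σ = 790
Area = |Σ|/2 = 395.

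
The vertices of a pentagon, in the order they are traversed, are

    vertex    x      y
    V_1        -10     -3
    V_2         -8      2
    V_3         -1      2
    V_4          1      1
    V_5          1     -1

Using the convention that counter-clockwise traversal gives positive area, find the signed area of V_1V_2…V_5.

-38

Apply the shoelace (surveyor's) formula: 2A = Σ (x_i·y_{i+1} − x_{i+1}·y_i), indices taken mod 5.
Cross-terms: -44, -14, -3, -2, -13  ⇒  Σ = -76
Signed area = Σ/2 = -38 (negative ⇒ clockwise traversal).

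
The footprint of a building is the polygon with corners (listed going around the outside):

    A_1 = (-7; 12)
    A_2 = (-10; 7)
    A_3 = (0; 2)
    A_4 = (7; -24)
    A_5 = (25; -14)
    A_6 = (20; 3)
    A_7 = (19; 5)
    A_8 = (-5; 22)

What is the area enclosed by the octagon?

737

Apply the surveyor's formula: 2A = Σ (x_i·y_{i+1} − x_{i+1}·y_i), indices taken mod 8.
Cross-terms: 71, -20, -14, 502, 355, 43, 443, 94  ⇒  Σ = 1474
Area = |Σ|/2 = 737.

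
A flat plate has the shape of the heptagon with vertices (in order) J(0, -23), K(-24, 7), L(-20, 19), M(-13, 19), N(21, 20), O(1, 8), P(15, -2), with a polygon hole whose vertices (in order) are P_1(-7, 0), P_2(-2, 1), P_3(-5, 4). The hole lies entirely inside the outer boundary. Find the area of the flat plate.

980.5

Outer boundary:
Apply Gauss's area formula: 2A = Σ (x_i·y_{i+1} − x_{i+1}·y_i), indices taken mod 7.
Σ = (-552) + (-316) + (-133) + (-659) + (148) + (-122) + (-345) = -1979
Area = |Σ|/2 = 989.5.
Hole:
Apply Gauss's area formula: 2A = Σ (x_i·y_{i+1} − x_{i+1}·y_i), indices taken mod 3.
P_1→P_2: (-7)(1) − (-2)(0) = -7
P_2→P_3: (-2)(4) − (-5)(1) = -3
P_3→P_1: (-5)(0) − (-7)(4) = 28
Σ = 18
Area = |Σ|/2 = 9.
Net area = 989.5 − 9 = 980.5.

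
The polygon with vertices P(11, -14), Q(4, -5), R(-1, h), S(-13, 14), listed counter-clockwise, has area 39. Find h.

The doubled signed area Σ (x_i y_{i+1} − x_{i+1} y_i) is linear in h.
With h=0 it equals 10; the coefficient of h is 17 (from the two edges through R).
So 17·h + 10 = 2·39 = 78 ⇒ h = 4.

4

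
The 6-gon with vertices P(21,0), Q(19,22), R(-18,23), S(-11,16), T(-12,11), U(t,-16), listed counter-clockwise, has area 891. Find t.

7

The doubled signed area Σ (x_i y_{i+1} − x_{i+1} y_i) is linear in t.
With t=0 it equals 1859; the coefficient of t is -11 (from the two edges through U).
So -11·t + 1859 = 2·891 = 1782 ⇒ t = 7.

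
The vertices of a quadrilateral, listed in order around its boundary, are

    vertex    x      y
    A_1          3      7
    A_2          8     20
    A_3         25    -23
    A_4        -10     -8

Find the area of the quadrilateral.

578

Apply Gauss's area formula: 2A = Σ (x_i·y_{i+1} − x_{i+1}·y_i), indices taken mod 4.
Cross-terms: 4, -684, -430, -46  ⇒  Σ = -1156
Area = |Σ|/2 = 578.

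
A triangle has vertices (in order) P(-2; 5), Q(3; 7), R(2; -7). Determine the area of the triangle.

Apply the shoelace (surveyor's) formula: 2A = Σ (x_i·y_{i+1} − x_{i+1}·y_i), indices taken mod 3.
P→Q: (-2)(7) − (3)(5) = -29
Q→R: (3)(-7) − (2)(7) = -35
R→P: (2)(5) − (-2)(-7) = -4
Σ = -68
Area = |Σ|/2 = 34.

34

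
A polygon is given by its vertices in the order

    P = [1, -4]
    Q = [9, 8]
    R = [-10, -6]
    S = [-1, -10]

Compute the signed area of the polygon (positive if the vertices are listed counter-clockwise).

89

Apply the surveyor's formula: 2A = Σ (x_i·y_{i+1} − x_{i+1}·y_i), indices taken mod 4.
Cross-terms: 44, 26, 94, 14  ⇒  Σ = 178
Signed area = Σ/2 = 89 (positive ⇒ counter-clockwise traversal).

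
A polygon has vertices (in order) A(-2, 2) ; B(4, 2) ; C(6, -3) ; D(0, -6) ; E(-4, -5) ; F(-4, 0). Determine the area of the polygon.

Apply Gauss's area formula: 2A = Σ (x_i·y_{i+1} − x_{i+1}·y_i), indices taken mod 6.
A→B: (-2)(2) − (4)(2) = -12
B→C: (4)(-3) − (6)(2) = -24
C→D: (6)(-6) − (0)(-3) = -36
D→E: (0)(-5) − (-4)(-6) = -24
E→F: (-4)(0) − (-4)(-5) = -20
F→A: (-4)(2) − (-2)(0) = -8
Σ = -124
Area = |Σ|/2 = 62.

62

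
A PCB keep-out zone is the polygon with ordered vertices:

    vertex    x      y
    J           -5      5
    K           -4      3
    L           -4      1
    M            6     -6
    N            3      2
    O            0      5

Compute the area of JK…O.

J→K: (-5)(3) − (-4)(5) = 5
K→L: (-4)(1) − (-4)(3) = 8
L→M: (-4)(-6) − (6)(1) = 18
M→N: (6)(2) − (3)(-6) = 30
N→O: (3)(5) − (0)(2) = 15
O→J: (0)(5) − (-5)(5) = 25
Σ = 101
Area = |Σ|/2 = 50.5.

50.5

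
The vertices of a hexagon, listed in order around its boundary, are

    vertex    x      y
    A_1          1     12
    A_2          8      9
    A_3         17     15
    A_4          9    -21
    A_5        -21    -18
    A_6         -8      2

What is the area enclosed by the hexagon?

749.5

Apply Gauss's area formula: 2A = Σ (x_i·y_{i+1} − x_{i+1}·y_i), indices taken mod 6.
A_1→A_2: (1)(9) − (8)(12) = -87
A_2→A_3: (8)(15) − (17)(9) = -33
A_3→A_4: (17)(-21) − (9)(15) = -492
A_4→A_5: (9)(-18) − (-21)(-21) = -603
A_5→A_6: (-21)(2) − (-8)(-18) = -186
A_6→A_1: (-8)(12) − (1)(2) = -98
Σ = -1499
Area = |Σ|/2 = 749.5.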